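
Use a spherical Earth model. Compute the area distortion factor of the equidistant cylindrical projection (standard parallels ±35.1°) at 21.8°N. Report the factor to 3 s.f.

The equidistant cylindrical projection with φ₀ = 35.1° has h = 1 (meridians true) and k = cos φ₀ / cos φ along parallels.
Areal scale = h·k = 1 × cos φ₀ / cos φ; at 21.8°, h = 1.000, k = 0.8812, so h·k = 0.8812.

0.881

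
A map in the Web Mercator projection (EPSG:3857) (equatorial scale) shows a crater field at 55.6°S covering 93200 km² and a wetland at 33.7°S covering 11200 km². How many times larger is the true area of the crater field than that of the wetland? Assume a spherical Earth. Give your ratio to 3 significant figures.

3.84

Since Mercator area scale is 1/cos²φ, the true area equals the apparent area multiplied by cos²φ.
True area of crater field: 93200 × cos²(55.6°) = 93200 × 0.3192 = 29750 km².
True area of wetland: 11200 × cos²(33.7°) = 11200 × 0.6921 = 7752 km².
Ratio = 29750 / 7752 ≈ 3.84.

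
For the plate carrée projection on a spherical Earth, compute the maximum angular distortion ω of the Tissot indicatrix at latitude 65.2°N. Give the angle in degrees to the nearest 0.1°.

48.3°

In the plate carrée (x = Rλ, y = Rφ), meridians are true-scale (h = 1) and parallels are stretched by k = sec φ.
At 65.2°: h = 1.000, k = 2.384; principal scales a = 2.384, b = 1.000.
sin(ω/2) = (a − b)/(a + b) = 1.384/3.384 = 0.4090, so ω = 2 arcsin(0.4090) ≈ 48.3°.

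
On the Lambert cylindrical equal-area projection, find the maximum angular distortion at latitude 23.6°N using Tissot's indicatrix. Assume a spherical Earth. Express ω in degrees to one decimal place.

10.0°

The Lambert cylindrical equal-area projection is the cylindrical equal-area projection with its standard parallel at the equator (φ₀ = 0). For cylindrical equal-area with standard parallel φ₀, h = cos φ / cos φ₀ and k = cos φ₀ / cos φ, so h·k = 1.
At 23.6°: h = 0.9164, k = 1.091; principal scales a = 1.091, b = 0.9164.
sin(ω/2) = (a − b)/(a + b) = 0.1749/2.008 = 0.08712, so ω = 2 arcsin(0.08712) ≈ 10.0°.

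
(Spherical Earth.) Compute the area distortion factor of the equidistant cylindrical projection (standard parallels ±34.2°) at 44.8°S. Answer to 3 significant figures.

In the equirectangular projection with standard parallel φ₀ = 34.2° (x = Rλ cos φ₀, y = Rφ), meridians are true-scale (h = 1) and the parallel scale is k = cos φ₀ / cos φ.
Areal scale = h·k = 1 × cos φ₀ / cos φ; at 44.8°, h = 1.000, k = 1.166, so h·k = 1.166.

1.17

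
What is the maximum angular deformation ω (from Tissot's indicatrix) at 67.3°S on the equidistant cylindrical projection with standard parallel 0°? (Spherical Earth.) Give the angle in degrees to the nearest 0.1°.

For the equirectangular projection with φ₀ = 0 (plate carrée), h = 1 along meridians and k = sec φ along parallels.
At 67.3°: h = 1.000, k = 2.591; principal scales a = 2.591, b = 1.000.
sin(ω/2) = (a − b)/(a + b) = 1.591/3.591 = 0.4431, so ω = 2 arcsin(0.4431) ≈ 52.6°.

52.6°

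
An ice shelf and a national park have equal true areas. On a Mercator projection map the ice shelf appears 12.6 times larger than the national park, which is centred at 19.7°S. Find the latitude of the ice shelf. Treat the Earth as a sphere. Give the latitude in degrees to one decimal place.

On Mercator, (apparent₁)/(apparent₂) = sec²φ₁ / sec²φ₂ when true areas are equal.
cos²φ₂ / cos²φ₁ = 12.6  ⇒  cos φ₁ = cos 19.7° / √12.6 = 0.9415/3.550 = 0.2652.
φ₁ = arccos(0.2652) ≈ 74.6°.

74.6°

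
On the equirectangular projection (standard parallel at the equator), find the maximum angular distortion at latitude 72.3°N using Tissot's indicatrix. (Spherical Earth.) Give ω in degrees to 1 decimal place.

64.5°

For the equirectangular projection with φ₀ = 0 (plate carrée), h = 1 along meridians and k = sec φ along parallels.
At 72.3°: h = 1.000, k = 3.289; principal scales a = 3.289, b = 1.000.
sin(ω/2) = (a − b)/(a + b) = 2.289/4.289 = 0.5337, so ω = 2 arcsin(0.5337) ≈ 64.5°.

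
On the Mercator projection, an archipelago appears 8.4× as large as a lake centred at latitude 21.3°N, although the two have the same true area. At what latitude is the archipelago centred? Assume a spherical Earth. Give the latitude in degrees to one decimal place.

71.2°

On Mercator, (apparent₁)/(apparent₂) = sec²φ₁ / sec²φ₂ when true areas are equal.
cos²φ₂ / cos²φ₁ = 8.4  ⇒  cos φ₁ = cos 21.3° / √8.4 = 0.9317/2.898 = 0.3215.
φ₁ = arccos(0.3215) ≈ 71.2°.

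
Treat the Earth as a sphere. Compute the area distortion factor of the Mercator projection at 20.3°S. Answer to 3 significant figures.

1.14

For Mercator, h = k = sec φ (a conformal cylindrical projection has a single point scale, 1/cos φ).
Areal scale = k² = sec²φ = 1/cos²(20.3°) = 1/0.9379² = 1.137.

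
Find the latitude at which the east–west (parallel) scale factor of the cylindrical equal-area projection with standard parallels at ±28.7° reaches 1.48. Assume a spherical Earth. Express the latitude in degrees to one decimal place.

A cylindrical equal-area projection with standard parallel φ₀ has meridian scale h = cos φ / cos φ₀ and parallel scale k = cos φ₀ / cos φ (so areas are preserved, h·k = 1).
k = cos φ₀ / cos φ = 1.48  ⇒  cos φ = cos 28.7° / 1.48 = 0.5927.
φ = arccos(0.5927) ≈ 53.7°.

53.7°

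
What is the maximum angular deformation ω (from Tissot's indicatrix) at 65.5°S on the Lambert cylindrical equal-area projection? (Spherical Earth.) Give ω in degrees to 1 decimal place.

89.9°

The Lambert cylindrical equal-area projection is the cylindrical equal-area projection with its standard parallel at the equator (φ₀ = 0). For cylindrical equal-area with standard parallel φ₀, h = cos φ / cos φ₀ and k = cos φ₀ / cos φ, so h·k = 1.
At 65.5°: h = 0.4147, k = 2.411; principal scales a = 2.411, b = 0.4147.
sin(ω/2) = (a − b)/(a + b) = 1.997/2.826 = 0.7065, so ω = 2 arcsin(0.7065) ≈ 89.9°.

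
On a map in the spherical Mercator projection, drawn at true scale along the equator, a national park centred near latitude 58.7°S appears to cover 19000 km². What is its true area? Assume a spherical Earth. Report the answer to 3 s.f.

5130 km²

For Mercator, h = k = sec φ (a conformal cylindrical projection has a single point scale, 1/cos φ).
Areal scale = k² = sec²φ = 1/cos²(58.7°) = 1/0.5195² = 3.705.
True area = apparent / (areal scale) = 19000 / 3.705 ≈ 5130 km².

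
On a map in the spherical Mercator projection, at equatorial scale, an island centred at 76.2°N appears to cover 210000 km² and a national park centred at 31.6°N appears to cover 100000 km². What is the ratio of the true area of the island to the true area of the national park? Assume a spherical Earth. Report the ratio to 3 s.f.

0.165

Mercator's areal exaggeration is sec²φ; hence true area = (apparent area) · cos²φ.
True area of island: 210000 × cos²(76.2°) = 210000 × 0.05690 = 11950 km².
True area of national park: 100000 × cos²(31.6°) = 100000 × 0.7254 = 72540 km².
Ratio = 11950 / 72540 ≈ 0.165.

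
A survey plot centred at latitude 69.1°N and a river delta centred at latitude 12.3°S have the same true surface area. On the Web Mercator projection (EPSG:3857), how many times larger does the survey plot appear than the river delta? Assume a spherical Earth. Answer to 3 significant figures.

7.50

Mercator is conformal with k = sec φ, so areal scale = k² = sec²φ.
At 69.1°: sec²(69.1°) = 1/0.3567² = 7.858.
At 12.3°: sec²(12.3°) = 1/0.9770² = 1.048.
Ratio = 7.858/1.048 = cos²(12.3°)/cos²(69.1°) ≈ 7.50.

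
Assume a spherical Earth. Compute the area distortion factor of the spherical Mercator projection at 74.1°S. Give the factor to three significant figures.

13.3

The Mercator projection is conformal; its linear scale factor is the same in every direction and equals sec φ = 1/cos φ.
Areal scale = k² = sec²φ = 1/cos²(74.1°) = 1/0.2740² = 13.32.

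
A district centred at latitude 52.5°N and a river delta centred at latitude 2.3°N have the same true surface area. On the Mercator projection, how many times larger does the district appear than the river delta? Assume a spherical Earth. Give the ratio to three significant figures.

Mercator areal scale is sec²φ.
At 52.5°: sec²(52.5°) = 1/0.6088² = 2.698.
At 2.3°: sec²(2.3°) = 1/0.9992² = 1.002.
Ratio = 2.698/1.002 = cos²(2.3°)/cos²(52.5°) ≈ 2.69.

2.69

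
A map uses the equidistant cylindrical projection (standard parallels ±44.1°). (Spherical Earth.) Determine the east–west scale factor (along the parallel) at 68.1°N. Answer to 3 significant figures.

With standard parallel φ₀ = 44.1°, the equirectangular projection gives x = Rλ cos φ₀, y = Rφ, so h = 1 and k = cos 44.1° / cos φ.
k = cos 44.1° / cos 68.1° = 0.7181/0.3730 = 1.925.

1.93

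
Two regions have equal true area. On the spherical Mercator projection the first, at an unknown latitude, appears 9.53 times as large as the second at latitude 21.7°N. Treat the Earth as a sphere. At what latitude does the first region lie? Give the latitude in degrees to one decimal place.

For equal true areas on Mercator, apparent areas scale as sec²φ, so the ratio is cos²φ₂ / cos²φ₁.
cos²φ₂ / cos²φ₁ = 9.53  ⇒  cos φ₁ = cos 21.7° / √9.53 = 0.9291/3.087 = 0.3010.
φ₁ = arccos(0.3010) ≈ 72.5°.

72.5°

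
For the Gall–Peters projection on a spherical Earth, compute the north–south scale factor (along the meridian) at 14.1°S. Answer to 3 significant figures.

The Gall–Peters projection is cylindrical equal-area with φ₀ = 45°. Cylindrical equal-area (φ₀ = 45°): h = cos φ / cos 45° along meridians, k = cos 45° / cos φ along parallels; h·k = 1.
h = cos 14.1° / cos 45° = 0.9699/0.7071 = 1.372.

1.37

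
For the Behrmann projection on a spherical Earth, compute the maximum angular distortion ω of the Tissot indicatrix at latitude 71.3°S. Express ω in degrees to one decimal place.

98.7°

Behrmann is a cylindrical equal-area projection with standard parallels at ±30°. Cylindrical equal-area (φ₀ = 30°): h = cos φ / cos 30° along meridians, k = cos 30° / cos φ along parallels; h·k = 1.
At 71.3°: h = 0.3702, k = 2.701; principal scales a = 2.701, b = 0.3702.
sin(ω/2) = (a − b)/(a + b) = 2.331/3.071 = 0.7589, so ω = 2 arcsin(0.7589) ≈ 98.7°.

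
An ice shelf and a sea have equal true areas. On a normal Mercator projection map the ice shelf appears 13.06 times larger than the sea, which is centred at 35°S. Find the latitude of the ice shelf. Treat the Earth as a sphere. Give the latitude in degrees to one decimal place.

76.9°

Mercator areal scale is sec²φ, so apparent-area ratio = sec²φ₁ / sec²φ₂ = cos²φ₂ / cos²φ₁.
cos²φ₂ / cos²φ₁ = 13.06  ⇒  cos φ₁ = cos 35° / √13.06 = 0.8192/3.614 = 0.2267.
φ₁ = arccos(0.2267) ≈ 76.9°.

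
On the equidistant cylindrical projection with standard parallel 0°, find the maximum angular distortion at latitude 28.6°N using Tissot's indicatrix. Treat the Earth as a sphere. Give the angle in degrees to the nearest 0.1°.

Plate carrée maps x = Rλ, y = Rφ. The meridian scale is h = 1 and the parallel scale is k = 1/cos φ = sec φ.
At 28.6°: h = 1.000, k = 1.139; principal scales a = 1.139, b = 1.000.
sin(ω/2) = (a − b)/(a + b) = 0.1390/2.139 = 0.06497, so ω = 2 arcsin(0.06497) ≈ 7.5°.

7.5°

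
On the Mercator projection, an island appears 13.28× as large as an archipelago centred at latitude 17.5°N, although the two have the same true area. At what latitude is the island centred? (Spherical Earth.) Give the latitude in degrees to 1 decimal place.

74.8°

For equal true areas on Mercator, apparent areas scale as sec²φ, so the ratio is cos²φ₂ / cos²φ₁.
cos²φ₂ / cos²φ₁ = 13.28  ⇒  cos φ₁ = cos 17.5° / √13.28 = 0.9537/3.644 = 0.2617.
φ₁ = arccos(0.2617) ≈ 74.8°.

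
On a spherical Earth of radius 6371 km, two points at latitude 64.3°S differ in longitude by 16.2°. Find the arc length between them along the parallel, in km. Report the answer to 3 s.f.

Arc length along a parallel = R cos φ · Δλ (with Δλ in radians).
= 6371 × cos 64.3° × (16.2° × π/180) = 6371 × 0.4337 × 0.2827 ≈ 781 km.

781 km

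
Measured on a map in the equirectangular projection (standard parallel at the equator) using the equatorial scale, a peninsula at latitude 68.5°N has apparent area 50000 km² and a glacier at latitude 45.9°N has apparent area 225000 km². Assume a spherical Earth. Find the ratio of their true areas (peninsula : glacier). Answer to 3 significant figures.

0.117

Plate carrée has h = 1 and k = sec φ, giving areal scale sec φ; true area = (apparent area) · cos φ.
True area of peninsula: 50000 × cos(68.5°) = 50000 × 0.3665 = 18330 km².
True area of glacier: 225000 × cos(45.9°) = 225000 × 0.6959 = 156600 km².
Ratio = 18330 / 156600 ≈ 0.117.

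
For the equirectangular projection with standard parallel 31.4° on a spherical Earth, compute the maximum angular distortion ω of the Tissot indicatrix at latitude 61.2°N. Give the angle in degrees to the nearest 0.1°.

With standard parallel φ₀ = 31.4°, the equirectangular projection gives x = Rλ cos φ₀, y = Rφ, so h = 1 and k = cos 31.4° / cos φ.
At 61.2°: h = 1.000, k = 1.772; principal scales a = 1.772, b = 1.000.
sin(ω/2) = (a − b)/(a + b) = 0.7718/2.772 = 0.2784, so ω = 2 arcsin(0.2784) ≈ 32.3°.

32.3°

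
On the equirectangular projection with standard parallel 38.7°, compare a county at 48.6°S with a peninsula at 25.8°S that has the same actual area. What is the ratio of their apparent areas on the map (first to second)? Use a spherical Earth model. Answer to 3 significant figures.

1.36

With standard parallel φ₀ = 38.7°, the equirectangular projection gives x = Rλ cos φ₀, y = Rφ, so h = 1 and k = cos 38.7° / cos φ.
Areal scale at 48.6°: h·k = 1.000 × 1.180 = 1.180.
Areal scale at 25.8°: h·k = 1.000 × 0.8668 = 0.8668.
Ratio = 1.180/0.8668 ≈ 1.36.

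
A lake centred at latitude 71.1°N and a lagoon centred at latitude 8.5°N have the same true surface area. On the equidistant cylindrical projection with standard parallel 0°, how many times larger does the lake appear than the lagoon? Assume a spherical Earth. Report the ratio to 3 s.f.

3.05

Plate carrée maps x = Rλ, y = Rφ. The meridian scale is h = 1 and the parallel scale is k = 1/cos φ = sec φ.
Areal scale at 71.1°: h·k = 1.000 × 3.087 = 3.087.
Areal scale at 8.5°: h·k = 1.000 × 1.011 = 1.011.
Ratio = 3.087/1.011 ≈ 3.05.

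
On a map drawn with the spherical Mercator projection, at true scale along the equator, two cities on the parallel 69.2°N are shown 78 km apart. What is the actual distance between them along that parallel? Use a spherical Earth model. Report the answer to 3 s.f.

For Mercator, h = k = sec φ (a conformal cylindrical projection has a single point scale, 1/cos φ).
Along the parallel at 69.2°, map distances are exaggerated by k = sec 69.2° = 2.816.
True distance = 78 / 2.816 = 78 × cos 69.2° ≈ 27.7 km.

27.7 km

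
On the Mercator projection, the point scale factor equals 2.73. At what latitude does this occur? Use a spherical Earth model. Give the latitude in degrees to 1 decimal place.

Mercator scale is k = sec φ = 1/cos φ.
1/cos φ = 2.73  ⇒  cos φ = 0.3663  ⇒  φ = arccos(0.3663) ≈ 68.5°.

68.5°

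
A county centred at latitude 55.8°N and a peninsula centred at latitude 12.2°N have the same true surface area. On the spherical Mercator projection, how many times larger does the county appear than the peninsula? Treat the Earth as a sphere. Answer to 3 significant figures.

On Mercator, area is exaggerated by sec²φ = 1/cos²φ.
At 55.8°: sec²(55.8°) = 1/0.5621² = 3.165.
At 12.2°: sec²(12.2°) = 1/0.9774² = 1.047.
Ratio = 3.165/1.047 = cos²(12.2°)/cos²(55.8°) ≈ 3.02.

3.02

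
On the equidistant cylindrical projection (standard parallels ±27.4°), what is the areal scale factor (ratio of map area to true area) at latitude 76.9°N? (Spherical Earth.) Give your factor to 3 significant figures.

3.92

The equidistant cylindrical projection with φ₀ = 27.4° has h = 1 (meridians true) and k = cos φ₀ / cos φ along parallels.
Areal scale = h·k = 1 × cos φ₀ / cos φ; at 76.9°, h = 1.000, k = 3.917, so h·k = 3.917.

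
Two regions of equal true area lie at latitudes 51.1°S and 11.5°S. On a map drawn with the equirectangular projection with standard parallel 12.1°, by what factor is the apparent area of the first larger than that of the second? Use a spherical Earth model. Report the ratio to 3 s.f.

1.56

In the equirectangular projection with standard parallel φ₀ = 12.1° (x = Rλ cos φ₀, y = Rφ), meridians are true-scale (h = 1) and the parallel scale is k = cos φ₀ / cos φ.
Areal scale at 51.1°: h·k = 1.000 × 1.557 = 1.557.
Areal scale at 11.5°: h·k = 1.000 × 0.9978 = 0.9978.
Ratio = 1.557/0.9978 ≈ 1.56.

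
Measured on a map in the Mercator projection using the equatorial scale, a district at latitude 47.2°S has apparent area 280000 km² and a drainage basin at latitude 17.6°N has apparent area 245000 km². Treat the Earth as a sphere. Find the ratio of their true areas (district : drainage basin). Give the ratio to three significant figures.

0.581

Mercator's areal exaggeration is sec²φ; hence true area = (apparent area) · cos²φ.
True area of district: 280000 × cos²(47.2°) = 280000 × 0.4616 = 129300 km².
True area of drainage basin: 245000 × cos²(17.6°) = 245000 × 0.9086 = 222600 km².
Ratio = 129300 / 222600 ≈ 0.581.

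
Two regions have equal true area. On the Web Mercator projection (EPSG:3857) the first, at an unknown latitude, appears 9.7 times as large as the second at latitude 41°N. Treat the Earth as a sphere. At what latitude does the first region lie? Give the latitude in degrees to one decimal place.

For equal true areas on Mercator, apparent areas scale as sec²φ, so the ratio is cos²φ₂ / cos²φ₁.
cos²φ₂ / cos²φ₁ = 9.7  ⇒  cos φ₁ = cos 41° / √9.7 = 0.7547/3.114 = 0.2423.
φ₁ = arccos(0.2423) ≈ 76.0°.

76.0°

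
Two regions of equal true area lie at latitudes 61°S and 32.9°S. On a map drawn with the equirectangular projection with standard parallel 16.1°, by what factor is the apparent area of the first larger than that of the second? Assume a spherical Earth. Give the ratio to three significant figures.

In the equirectangular projection with standard parallel φ₀ = 16.1° (x = Rλ cos φ₀, y = Rφ), meridians are true-scale (h = 1) and the parallel scale is k = cos φ₀ / cos φ.
Areal scale at 61°: h·k = 1.000 × 1.982 = 1.982.
Areal scale at 32.9°: h·k = 1.000 × 1.144 = 1.144.
Ratio = 1.982/1.144 ≈ 1.73.

1.73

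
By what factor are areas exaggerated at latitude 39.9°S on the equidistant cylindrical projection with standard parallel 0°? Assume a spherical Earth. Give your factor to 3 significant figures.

For the equirectangular projection with φ₀ = 0 (plate carrée), h = 1 along meridians and k = sec φ along parallels.
Areal scale = h·k = 1 × sec φ; at 39.9°, h = 1.000, k = 1.304, so h·k = 1.304.

1.30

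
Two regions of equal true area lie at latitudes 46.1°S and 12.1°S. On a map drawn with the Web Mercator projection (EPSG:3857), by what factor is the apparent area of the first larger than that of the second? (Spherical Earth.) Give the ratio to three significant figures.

Mercator areal scale is sec²φ.
At 46.1°: sec²(46.1°) = 1/0.6934² = 2.080.
At 12.1°: sec²(12.1°) = 1/0.9778² = 1.046.
Ratio = 2.080/1.046 = cos²(12.1°)/cos²(46.1°) ≈ 1.99.

1.99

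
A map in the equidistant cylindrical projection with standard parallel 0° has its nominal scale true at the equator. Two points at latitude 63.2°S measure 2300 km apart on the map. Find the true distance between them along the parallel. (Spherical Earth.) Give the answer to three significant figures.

Plate carrée maps x = Rλ, y = Rφ. The meridian scale is h = 1 and the parallel scale is k = 1/cos φ = sec φ.
Along the parallel at 63.2°, map distances are exaggerated by k = sec 63.2° = 2.218.
True distance = 2300 / 2.218 = 2300 × cos 63.2° ≈ 1040 km.

1040 km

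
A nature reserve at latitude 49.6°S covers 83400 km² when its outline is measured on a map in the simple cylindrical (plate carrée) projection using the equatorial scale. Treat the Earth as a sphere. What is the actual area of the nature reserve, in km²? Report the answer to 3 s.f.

For the equirectangular projection with φ₀ = 0 (plate carrée), h = 1 along meridians and k = sec φ along parallels.
Areal scale = h·k = 1 × sec φ; at 49.6°, h = 1.000, k = 1.543, so h·k = 1.543.
True area = apparent / (areal scale) = 83400 / 1.543 ≈ 54100 km².

54100 km²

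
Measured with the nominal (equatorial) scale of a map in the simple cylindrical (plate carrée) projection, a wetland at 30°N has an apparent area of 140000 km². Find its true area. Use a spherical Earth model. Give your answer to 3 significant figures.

121000 km²

In the plate carrée (x = Rλ, y = Rφ), meridians are true-scale (h = 1) and parallels are stretched by k = sec φ.
Areal scale = h·k = 1 × sec φ; at 30°, h = 1.000, k = 1.155, so h·k = 1.155.
True area = apparent / (areal scale) = 140000 / 1.155 ≈ 121000 km².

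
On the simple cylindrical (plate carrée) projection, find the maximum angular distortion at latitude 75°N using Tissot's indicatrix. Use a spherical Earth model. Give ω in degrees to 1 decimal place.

Plate carrée maps x = Rλ, y = Rφ. The meridian scale is h = 1 and the parallel scale is k = 1/cos φ = sec φ.
At 75°: h = 1.000, k = 3.864; principal scales a = 3.864, b = 1.000.
sin(ω/2) = (a − b)/(a + b) = 2.864/4.864 = 0.5888, so ω = 2 arcsin(0.5888) ≈ 72.1°.

72.1°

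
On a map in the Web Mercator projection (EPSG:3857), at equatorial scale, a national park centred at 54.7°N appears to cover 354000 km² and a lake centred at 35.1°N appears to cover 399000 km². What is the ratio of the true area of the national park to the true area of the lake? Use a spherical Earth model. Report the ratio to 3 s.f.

0.443

On Mercator the areal scale is sec²φ, so true area = apparent × cos²φ.
True area of national park: 354000 × cos²(54.7°) = 354000 × 0.3339 = 118200 km².
True area of lake: 399000 × cos²(35.1°) = 399000 × 0.6694 = 267100 km².
Ratio = 118200 / 267100 ≈ 0.443.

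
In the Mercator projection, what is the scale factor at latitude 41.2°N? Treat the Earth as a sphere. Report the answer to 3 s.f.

For Mercator, h = k = sec φ (a conformal cylindrical projection has a single point scale, 1/cos φ).
k = 1/cos 41.2° = 1/0.7524 = 1.329.

1.33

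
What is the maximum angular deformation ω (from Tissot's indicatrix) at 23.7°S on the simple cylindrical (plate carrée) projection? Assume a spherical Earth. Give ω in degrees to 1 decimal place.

In the plate carrée (x = Rλ, y = Rφ), meridians are true-scale (h = 1) and parallels are stretched by k = sec φ.
At 23.7°: h = 1.000, k = 1.092; principal scales a = 1.092, b = 1.000.
sin(ω/2) = (a − b)/(a + b) = 0.09211/2.092 = 0.04403, so ω = 2 arcsin(0.04403) ≈ 5.0°.

5.0°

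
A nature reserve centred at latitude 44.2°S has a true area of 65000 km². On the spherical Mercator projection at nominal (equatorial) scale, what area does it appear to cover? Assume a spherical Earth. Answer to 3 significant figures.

126000 km²

For Mercator, h = k = sec φ (a conformal cylindrical projection has a single point scale, 1/cos φ).
Areal scale = k² = sec²φ = 1/cos²(44.2°) = 1/0.7169² = 1.946.
Apparent area = 65000 × 1.946 ≈ 126000 km².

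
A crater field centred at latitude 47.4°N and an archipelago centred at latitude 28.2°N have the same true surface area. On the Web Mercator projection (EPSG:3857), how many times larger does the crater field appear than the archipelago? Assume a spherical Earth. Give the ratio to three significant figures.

1.70

Mercator areal scale is sec²φ.
At 47.4°: sec²(47.4°) = 1/0.6769² = 2.183.
At 28.2°: sec²(28.2°) = 1/0.8813² = 1.288.
Ratio = 2.183/1.288 = cos²(28.2°)/cos²(47.4°) ≈ 1.70.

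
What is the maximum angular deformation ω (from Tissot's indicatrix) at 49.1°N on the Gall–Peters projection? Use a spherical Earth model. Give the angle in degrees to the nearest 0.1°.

8.8°

Gall–Peters is a cylindrical equal-area projection with standard parallels at ±45°. Cylindrical equal-area (φ₀ = 45°): h = cos φ / cos 45° along meridians, k = cos 45° / cos φ along parallels; h·k = 1.
At 49.1°: h = 0.9259, k = 1.080; principal scales a = 1.080, b = 0.9259.
sin(ω/2) = (a − b)/(a + b) = 0.1540/2.006 = 0.07679, so ω = 2 arcsin(0.07679) ≈ 8.8°.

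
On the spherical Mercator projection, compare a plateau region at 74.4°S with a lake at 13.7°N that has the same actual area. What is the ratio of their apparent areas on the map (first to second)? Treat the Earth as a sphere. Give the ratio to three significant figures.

13.1

Mercator is conformal with k = sec φ, so areal scale = k² = sec²φ.
At 74.4°: sec²(74.4°) = 1/0.2689² = 13.83.
At 13.7°: sec²(13.7°) = 1/0.9715² = 1.059.
Ratio = 13.83/1.059 = cos²(13.7°)/cos²(74.4°) ≈ 13.1.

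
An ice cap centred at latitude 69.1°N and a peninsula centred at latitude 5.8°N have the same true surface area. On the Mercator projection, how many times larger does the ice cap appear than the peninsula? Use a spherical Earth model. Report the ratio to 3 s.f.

7.78

Mercator is conformal with k = sec φ, so areal scale = k² = sec²φ.
At 69.1°: sec²(69.1°) = 1/0.3567² = 7.858.
At 5.8°: sec²(5.8°) = 1/0.9949² = 1.010.
Ratio = 7.858/1.010 = cos²(5.8°)/cos²(69.1°) ≈ 7.78.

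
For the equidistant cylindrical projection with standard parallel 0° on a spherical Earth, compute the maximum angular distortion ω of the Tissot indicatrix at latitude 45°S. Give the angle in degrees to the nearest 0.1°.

For the equirectangular projection with φ₀ = 0 (plate carrée), h = 1 along meridians and k = sec φ along parallels.
At 45°: h = 1.000, k = 1.414; principal scales a = 1.414, b = 1.000.
sin(ω/2) = (a − b)/(a + b) = 0.4142/2.414 = 0.1716, so ω = 2 arcsin(0.1716) ≈ 19.8°.

19.8°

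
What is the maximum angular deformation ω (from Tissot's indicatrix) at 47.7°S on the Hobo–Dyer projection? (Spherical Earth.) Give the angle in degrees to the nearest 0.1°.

18.8°

The Hobo–Dyer projection is cylindrical equal-area with φ₀ = 37.5°. For cylindrical equal-area with standard parallel φ₀, h = cos φ / cos φ₀ and k = cos φ₀ / cos φ, so h·k = 1.
At 47.7°: h = 0.8483, k = 1.179; principal scales a = 1.179, b = 0.8483.
sin(ω/2) = (a − b)/(a + b) = 0.3305/2.027 = 0.1630, so ω = 2 arcsin(0.1630) ≈ 18.8°.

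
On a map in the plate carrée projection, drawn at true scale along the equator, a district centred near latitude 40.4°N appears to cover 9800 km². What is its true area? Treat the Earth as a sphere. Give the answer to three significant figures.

For the equirectangular projection with φ₀ = 0 (plate carrée), h = 1 along meridians and k = sec φ along parallels.
Areal scale = h·k = 1 × sec φ; at 40.4°, h = 1.000, k = 1.313, so h·k = 1.313.
True area = apparent / (areal scale) = 9800 / 1.313 ≈ 7460 km².

7460 km²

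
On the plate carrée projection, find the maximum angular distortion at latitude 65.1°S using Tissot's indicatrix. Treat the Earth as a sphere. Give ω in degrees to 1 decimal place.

Plate carrée maps x = Rλ, y = Rφ. The meridian scale is h = 1 and the parallel scale is k = 1/cos φ = sec φ.
At 65.1°: h = 1.000, k = 2.375; principal scales a = 2.375, b = 1.000.
sin(ω/2) = (a − b)/(a + b) = 1.375/3.375 = 0.4074, so ω = 2 arcsin(0.4074) ≈ 48.1°.

48.1°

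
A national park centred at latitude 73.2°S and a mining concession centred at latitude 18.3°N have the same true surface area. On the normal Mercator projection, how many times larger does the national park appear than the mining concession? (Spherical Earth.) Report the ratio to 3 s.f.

10.8

Mercator areal scale is sec²φ.
At 73.2°: sec²(73.2°) = 1/0.2890² = 11.97.
At 18.3°: sec²(18.3°) = 1/0.9494² = 1.109.
Ratio = 11.97/1.109 = cos²(18.3°)/cos²(73.2°) ≈ 10.8.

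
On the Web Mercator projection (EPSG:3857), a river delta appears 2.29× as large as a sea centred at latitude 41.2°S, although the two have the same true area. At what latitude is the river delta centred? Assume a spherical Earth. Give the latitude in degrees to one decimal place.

60.2°

Mercator areal scale is sec²φ, so apparent-area ratio = sec²φ₁ / sec²φ₂ = cos²φ₂ / cos²φ₁.
cos²φ₂ / cos²φ₁ = 2.29  ⇒  cos φ₁ = cos 41.2° / √2.29 = 0.7524/1.513 = 0.4972.
φ₁ = arccos(0.4972) ≈ 60.2°.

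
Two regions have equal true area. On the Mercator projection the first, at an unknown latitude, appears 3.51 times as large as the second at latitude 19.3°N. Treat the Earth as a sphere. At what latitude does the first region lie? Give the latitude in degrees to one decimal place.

59.8°

Mercator areal scale is sec²φ, so apparent-area ratio = sec²φ₁ / sec²φ₂ = cos²φ₂ / cos²φ₁.
cos²φ₂ / cos²φ₁ = 3.51  ⇒  cos φ₁ = cos 19.3° / √3.51 = 0.9438/1.873 = 0.5038.
φ₁ = arccos(0.5038) ≈ 59.8°.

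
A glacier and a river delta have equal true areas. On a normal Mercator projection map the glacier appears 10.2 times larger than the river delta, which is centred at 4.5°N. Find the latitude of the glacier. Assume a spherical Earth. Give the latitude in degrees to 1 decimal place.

71.8°

On Mercator, (apparent₁)/(apparent₂) = sec²φ₁ / sec²φ₂ when true areas are equal.
cos²φ₂ / cos²φ₁ = 10.2  ⇒  cos φ₁ = cos 4.5° / √10.2 = 0.9969/3.194 = 0.3121.
φ₁ = arccos(0.3121) ≈ 71.8°.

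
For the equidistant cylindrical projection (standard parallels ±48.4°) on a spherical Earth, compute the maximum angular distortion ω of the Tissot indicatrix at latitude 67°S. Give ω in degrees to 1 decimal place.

In the equirectangular projection with standard parallel φ₀ = 48.4° (x = Rλ cos φ₀, y = Rφ), meridians are true-scale (h = 1) and the parallel scale is k = cos φ₀ / cos φ.
At 67°: h = 1.000, k = 1.699; principal scales a = 1.699, b = 1.000.
sin(ω/2) = (a − b)/(a + b) = 0.6992/2.699 = 0.2590, so ω = 2 arcsin(0.2590) ≈ 30.0°.

30.0°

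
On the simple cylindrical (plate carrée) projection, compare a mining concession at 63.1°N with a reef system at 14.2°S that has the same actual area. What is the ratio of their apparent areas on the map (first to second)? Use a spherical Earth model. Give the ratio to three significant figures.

2.14

Plate carrée maps x = Rλ, y = Rφ. The meridian scale is h = 1 and the parallel scale is k = 1/cos φ = sec φ.
Areal scale at 63.1°: h·k = 1.000 × 2.210 = 2.210.
Areal scale at 14.2°: h·k = 1.000 × 1.032 = 1.032.
Ratio = 2.210/1.032 ≈ 2.14.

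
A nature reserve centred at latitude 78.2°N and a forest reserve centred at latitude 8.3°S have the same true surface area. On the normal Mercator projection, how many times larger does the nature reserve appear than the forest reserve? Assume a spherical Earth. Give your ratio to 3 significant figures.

On Mercator, area is exaggerated by sec²φ = 1/cos²φ.
At 78.2°: sec²(78.2°) = 1/0.2045² = 23.91.
At 8.3°: sec²(8.3°) = 1/0.9895² = 1.021.
Ratio = 23.91/1.021 = cos²(8.3°)/cos²(78.2°) ≈ 23.4.

23.4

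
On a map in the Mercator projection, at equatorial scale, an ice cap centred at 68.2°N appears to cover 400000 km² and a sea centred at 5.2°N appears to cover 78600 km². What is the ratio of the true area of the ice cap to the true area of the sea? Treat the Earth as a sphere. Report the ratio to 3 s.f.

On Mercator the areal scale is sec²φ, so true area = apparent × cos²φ.
True area of ice cap: 400000 × cos²(68.2°) = 400000 × 0.1379 = 55170 km².
True area of sea: 78600 × cos²(5.2°) = 78600 × 0.9918 = 77950 km².
Ratio = 55170 / 77950 ≈ 0.708.

0.708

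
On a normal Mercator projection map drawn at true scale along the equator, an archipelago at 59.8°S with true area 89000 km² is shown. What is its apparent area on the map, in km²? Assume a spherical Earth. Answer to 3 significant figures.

352000 km²

Mercator is conformal, so the point scale is isotropic: h = k = sec φ = 1/cos φ.
Areal scale = k² = sec²φ = 1/cos²(59.8°) = 1/0.5030² = 3.952.
Apparent area = 89000 × 3.952 ≈ 352000 km².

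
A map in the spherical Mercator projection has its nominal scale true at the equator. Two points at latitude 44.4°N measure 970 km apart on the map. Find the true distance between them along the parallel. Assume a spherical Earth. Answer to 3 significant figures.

Mercator is conformal, so the point scale is isotropic: h = k = sec φ = 1/cos φ.
Along the parallel at 44.4°, map distances are exaggerated by k = sec 44.4° = 1.400.
True distance = 970 / 1.400 = 970 × cos 44.4° ≈ 693 km.

693 km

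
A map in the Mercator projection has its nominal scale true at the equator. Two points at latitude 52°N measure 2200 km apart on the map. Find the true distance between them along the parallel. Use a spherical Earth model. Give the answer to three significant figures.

1350 km

The Mercator projection is conformal; its linear scale factor is the same in every direction and equals sec φ = 1/cos φ.
Along the parallel at 52°, map distances are exaggerated by k = sec 52° = 1.624.
True distance = 2200 / 1.624 = 2200 × cos 52° ≈ 1350 km.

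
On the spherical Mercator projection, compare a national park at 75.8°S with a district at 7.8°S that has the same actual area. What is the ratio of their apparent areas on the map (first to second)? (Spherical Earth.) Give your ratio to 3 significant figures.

Mercator areal scale is sec²φ.
At 75.8°: sec²(75.8°) = 1/0.2453² = 16.62.
At 7.8°: sec²(7.8°) = 1/0.9907² = 1.019.
Ratio = 16.62/1.019 = cos²(7.8°)/cos²(75.8°) ≈ 16.3.

16.3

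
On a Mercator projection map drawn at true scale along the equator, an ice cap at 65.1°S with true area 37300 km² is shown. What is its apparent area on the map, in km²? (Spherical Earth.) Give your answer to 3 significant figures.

The Mercator projection is conformal; its linear scale factor is the same in every direction and equals sec φ = 1/cos φ.
Areal scale = k² = sec²φ = 1/cos²(65.1°) = 1/0.4210² = 5.641.
Apparent area = 37300 × 5.641 ≈ 210000 km².

210000 km²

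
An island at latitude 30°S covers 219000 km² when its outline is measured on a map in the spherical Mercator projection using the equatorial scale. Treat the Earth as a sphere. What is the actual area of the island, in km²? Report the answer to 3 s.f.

The Mercator projection is conformal; its linear scale factor is the same in every direction and equals sec φ = 1/cos φ.
Areal scale = k² = sec²φ = 1/cos²(30°) = 1/0.8660² = 1.333.
True area = apparent / (areal scale) = 219000 / 1.333 ≈ 164000 km².

164000 km²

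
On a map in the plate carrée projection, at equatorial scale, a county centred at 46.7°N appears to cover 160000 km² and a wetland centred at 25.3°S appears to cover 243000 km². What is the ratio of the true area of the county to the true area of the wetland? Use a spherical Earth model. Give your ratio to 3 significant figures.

0.499

On the plate carrée, areal scale = h·k = 1 × sec φ, so true area = apparent × cos φ.
True area of county: 160000 × cos(46.7°) = 160000 × 0.6858 = 109700 km².
True area of wetland: 243000 × cos(25.3°) = 243000 × 0.9041 = 219700 km².
Ratio = 109700 / 219700 ≈ 0.499.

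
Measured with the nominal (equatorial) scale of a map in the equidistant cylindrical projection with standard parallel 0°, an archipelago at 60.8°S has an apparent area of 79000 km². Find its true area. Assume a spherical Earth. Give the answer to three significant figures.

38500 km²

Plate carrée maps x = Rλ, y = Rφ. The meridian scale is h = 1 and the parallel scale is k = 1/cos φ = sec φ.
Areal scale = h·k = 1 × sec φ; at 60.8°, h = 1.000, k = 2.050, so h·k = 2.050.
True area = apparent / (areal scale) = 79000 / 2.050 ≈ 38500 km².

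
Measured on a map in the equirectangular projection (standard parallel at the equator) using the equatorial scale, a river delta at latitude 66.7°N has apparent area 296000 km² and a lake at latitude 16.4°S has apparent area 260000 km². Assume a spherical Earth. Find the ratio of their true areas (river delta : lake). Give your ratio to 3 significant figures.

0.469

On the plate carrée, areal scale = h·k = 1 × sec φ, so true area = apparent × cos φ.
True area of river delta: 296000 × cos(66.7°) = 296000 × 0.3955 = 117100 km².
True area of lake: 260000 × cos(16.4°) = 260000 × 0.9593 = 249400 km².
Ratio = 117100 / 249400 ≈ 0.469.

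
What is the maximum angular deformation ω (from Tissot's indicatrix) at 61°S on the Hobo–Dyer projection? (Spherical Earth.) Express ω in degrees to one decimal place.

Hobo–Dyer is a cylindrical equal-area projection with standard parallels at ±37.5°. Cylindrical equal-area (φ₀ = 37.5°): h = cos φ / cos 37.5° along meridians, k = cos 37.5° / cos φ along parallels; h·k = 1.
At 61°: h = 0.6111, k = 1.636; principal scales a = 1.636, b = 0.6111.
sin(ω/2) = (a − b)/(a + b) = 1.025/2.248 = 0.4562, so ω = 2 arcsin(0.4562) ≈ 54.3°.

54.3°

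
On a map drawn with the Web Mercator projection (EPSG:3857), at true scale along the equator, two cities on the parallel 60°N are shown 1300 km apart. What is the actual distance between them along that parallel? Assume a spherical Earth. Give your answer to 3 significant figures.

The Mercator projection is conformal; its linear scale factor is the same in every direction and equals sec φ = 1/cos φ.
Along the parallel at 60°, map distances are exaggerated by k = sec 60° = 2.000.
True distance = 1300 / 2.000 = 1300 × cos 60° ≈ 650 km.

650 km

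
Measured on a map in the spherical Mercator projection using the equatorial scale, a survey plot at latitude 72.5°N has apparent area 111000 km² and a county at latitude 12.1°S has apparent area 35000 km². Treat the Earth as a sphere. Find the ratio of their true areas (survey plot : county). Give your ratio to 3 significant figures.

0.300

Mercator's areal exaggeration is sec²φ; hence true area = (apparent area) · cos²φ.
True area of survey plot: 111000 × cos²(72.5°) = 111000 × 0.09042 = 10040 km².
True area of county: 35000 × cos²(12.1°) = 35000 × 0.9561 = 33460 km².
Ratio = 10040 / 33460 ≈ 0.300.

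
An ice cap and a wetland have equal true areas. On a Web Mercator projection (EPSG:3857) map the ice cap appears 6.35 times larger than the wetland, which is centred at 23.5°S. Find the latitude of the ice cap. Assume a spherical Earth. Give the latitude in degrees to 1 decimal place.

68.7°

Mercator areal scale is sec²φ, so apparent-area ratio = sec²φ₁ / sec²φ₂ = cos²φ₂ / cos²φ₁.
cos²φ₂ / cos²φ₁ = 6.35  ⇒  cos φ₁ = cos 23.5° / √6.35 = 0.9171/2.520 = 0.3639.
φ₁ = arccos(0.3639) ≈ 68.7°.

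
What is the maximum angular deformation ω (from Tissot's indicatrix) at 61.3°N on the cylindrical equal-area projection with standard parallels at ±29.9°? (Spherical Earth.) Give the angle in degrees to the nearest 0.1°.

64.1°

Cylindrical equal-area (φ₀ = 29.9°): h = cos φ / cos 29.9° along meridians, k = cos 29.9° / cos φ along parallels; h·k = 1.
At 61.3°: h = 0.5540, k = 1.805; principal scales a = 1.805, b = 0.5540.
sin(ω/2) = (a − b)/(a + b) = 1.251/2.359 = 0.5304, so ω = 2 arcsin(0.5304) ≈ 64.1°.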